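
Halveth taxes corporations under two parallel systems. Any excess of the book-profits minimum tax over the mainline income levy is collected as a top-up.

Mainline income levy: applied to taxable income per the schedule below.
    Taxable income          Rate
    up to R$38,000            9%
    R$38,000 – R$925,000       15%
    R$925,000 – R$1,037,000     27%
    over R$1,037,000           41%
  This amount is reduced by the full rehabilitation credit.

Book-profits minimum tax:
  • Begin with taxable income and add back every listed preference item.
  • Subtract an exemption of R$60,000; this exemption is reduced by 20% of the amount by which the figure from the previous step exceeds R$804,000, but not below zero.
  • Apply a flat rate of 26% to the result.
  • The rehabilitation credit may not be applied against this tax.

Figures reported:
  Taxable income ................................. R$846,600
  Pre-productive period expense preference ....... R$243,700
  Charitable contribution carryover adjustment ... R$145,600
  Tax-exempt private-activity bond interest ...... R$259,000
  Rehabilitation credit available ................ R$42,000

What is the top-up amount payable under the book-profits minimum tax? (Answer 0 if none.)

R$305,964

Mainline income levy:
  R$38,000 × 9% = R$3,420
  R$808,600 × 15% = R$121,290
  → R$124,710
  Less rehabilitation credit R$42,000 → R$82,710

Book-profits minimum tax:
  Adjusted income: R$846,600 + R$243,700 + R$145,600 + R$259,000 = R$1,494,900
  Exemption: 20% × (R$1,494,900 − R$804,000) = R$138,180 ≥ R$60,000, so the exemption is fully phased out
  Base: R$1,494,900 − R$0 = R$1,494,900
  R$1,494,900 × 26% = R$388,674

Excess of book-profits minimum tax over mainline income levy: R$388,674 − R$82,710 = R$305,964.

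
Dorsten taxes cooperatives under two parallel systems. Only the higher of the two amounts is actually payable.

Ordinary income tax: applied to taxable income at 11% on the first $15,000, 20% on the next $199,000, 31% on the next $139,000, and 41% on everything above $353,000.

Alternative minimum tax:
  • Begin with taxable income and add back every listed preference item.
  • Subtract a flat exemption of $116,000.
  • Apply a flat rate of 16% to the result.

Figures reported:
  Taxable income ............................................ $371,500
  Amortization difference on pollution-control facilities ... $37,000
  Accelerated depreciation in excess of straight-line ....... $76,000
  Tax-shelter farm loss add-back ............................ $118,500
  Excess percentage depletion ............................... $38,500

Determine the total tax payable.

Ordinary income tax:
  $15,000 × 11% = $1,650
  $199,000 × 20% = $39,800
  $139,000 × 31% = $43,090
  $18,500 × 41% = $7,585
  → $92,125

Alternative minimum tax:
  Adjusted income: $371,500 + $37,000 + $76,000 + $118,500 + $38,500 = $641,500
  Less exemption $116,000 → base $525,500
  $525,500 × 16% = $84,080

$92,125 > $84,080, so the ordinary income tax governs.

$92,125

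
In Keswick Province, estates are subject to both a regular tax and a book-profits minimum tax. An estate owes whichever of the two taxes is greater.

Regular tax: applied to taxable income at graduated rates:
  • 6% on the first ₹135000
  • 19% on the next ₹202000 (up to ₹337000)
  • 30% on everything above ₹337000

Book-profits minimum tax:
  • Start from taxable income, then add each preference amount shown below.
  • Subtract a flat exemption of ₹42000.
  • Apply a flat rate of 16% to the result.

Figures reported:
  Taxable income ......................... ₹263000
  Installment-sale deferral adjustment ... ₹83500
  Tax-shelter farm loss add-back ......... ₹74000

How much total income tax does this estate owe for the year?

₹60560

Book-profits minimum tax:
  Adjusted income: ₹263000 + ₹83500 + ₹74000 = ₹420500
  Less exemption ₹42000 → base ₹378500
  ₹378500 × 16% = ₹60560

Regular tax:
  ₹135000 × 6% = ₹8100
  ₹128000 × 19% = ₹24320
  → ₹32420

₹60560 > ₹32420, so the book-profits minimum tax is the binding amount.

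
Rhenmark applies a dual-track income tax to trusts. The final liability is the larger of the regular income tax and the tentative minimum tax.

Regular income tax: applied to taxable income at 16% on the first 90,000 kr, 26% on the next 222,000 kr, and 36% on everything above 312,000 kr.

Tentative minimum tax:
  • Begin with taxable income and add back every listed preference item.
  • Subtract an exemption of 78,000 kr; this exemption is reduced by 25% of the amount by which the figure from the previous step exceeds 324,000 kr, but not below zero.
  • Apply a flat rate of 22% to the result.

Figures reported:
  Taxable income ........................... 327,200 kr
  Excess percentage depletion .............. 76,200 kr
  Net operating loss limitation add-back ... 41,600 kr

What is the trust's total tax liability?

87,395 kr

Regular income tax:
  90,000 kr × 16% = 14,400 kr
  222,000 kr × 26% = 57,720 kr
  15,200 kr × 36% = 5,472 kr
  → 77,592 kr

Tentative minimum tax:
  Adjusted income: 327,200 kr + 76,200 kr + 41,600 kr = 445,000 kr
  Exemption: 78,000 kr − 25% × (445,000 kr − 324,000 kr) = 78,000 kr − 30,250 kr = 47,750 kr
  Base: 445,000 kr − 47,750 kr = 397,250 kr
  397,250 kr × 22% = 87,395 kr

87,395 kr > 77,592 kr, so the tentative minimum tax is the binding amount.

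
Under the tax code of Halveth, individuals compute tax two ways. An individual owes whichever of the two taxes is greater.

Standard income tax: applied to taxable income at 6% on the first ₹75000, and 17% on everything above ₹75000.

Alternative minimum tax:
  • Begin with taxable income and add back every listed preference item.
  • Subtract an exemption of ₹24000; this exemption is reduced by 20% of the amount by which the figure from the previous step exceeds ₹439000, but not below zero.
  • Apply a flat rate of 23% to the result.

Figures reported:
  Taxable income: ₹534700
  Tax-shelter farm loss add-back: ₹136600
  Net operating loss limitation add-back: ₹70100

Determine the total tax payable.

₹170522

Standard income tax:
  ₹75000 × 6% = ₹4500
  ₹459700 × 17% = ₹78149
  → ₹82649

Alternative minimum tax:
  Adjusted income: ₹534700 + ₹136600 + ₹70100 = ₹741400
  Exemption: 20% × (₹741400 − ₹439000) = ₹60480 ≥ ₹24000, so the exemption is fully phased out
  Base: ₹741400 − ₹0 = ₹741400
  ₹741400 × 23% = ₹170522

₹170522 > ₹82649, so the alternative minimum tax is the binding amount.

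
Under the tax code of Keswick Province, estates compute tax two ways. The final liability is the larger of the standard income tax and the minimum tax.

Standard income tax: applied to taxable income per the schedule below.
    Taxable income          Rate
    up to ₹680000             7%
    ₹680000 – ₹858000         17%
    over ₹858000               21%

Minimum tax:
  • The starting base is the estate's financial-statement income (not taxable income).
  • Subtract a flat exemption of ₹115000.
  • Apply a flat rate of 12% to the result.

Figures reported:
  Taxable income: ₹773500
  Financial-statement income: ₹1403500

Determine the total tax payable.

₹154620

Minimum tax:
  Base (financial-statement income): ₹1403500
  Less exemption ₹115000 → base ₹1288500
  ₹1288500 × 12% = ₹154620

Standard income tax:
  ₹680000 × 7% = ₹47600
  ₹93500 × 17% = ₹15895
  → ₹63495

₹154620 > ₹63495, so the minimum tax is the binding amount.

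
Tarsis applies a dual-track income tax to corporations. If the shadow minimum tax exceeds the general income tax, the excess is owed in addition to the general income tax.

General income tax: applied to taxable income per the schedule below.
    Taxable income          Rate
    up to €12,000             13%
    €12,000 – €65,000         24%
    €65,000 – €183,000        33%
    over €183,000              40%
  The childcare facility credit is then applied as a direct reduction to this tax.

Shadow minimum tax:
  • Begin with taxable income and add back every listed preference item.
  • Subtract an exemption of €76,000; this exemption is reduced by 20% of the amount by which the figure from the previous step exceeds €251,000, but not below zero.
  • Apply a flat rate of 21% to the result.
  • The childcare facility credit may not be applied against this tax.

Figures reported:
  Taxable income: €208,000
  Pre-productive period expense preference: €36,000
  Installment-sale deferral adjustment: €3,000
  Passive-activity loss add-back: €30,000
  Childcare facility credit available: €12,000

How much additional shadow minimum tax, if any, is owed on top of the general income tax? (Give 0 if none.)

Shadow minimum tax:
  Adjusted income: €208,000 + €36,000 + €3,000 + €30,000 = €277,000
  Exemption: €76,000 − 20% × (€277,000 − €251,000) = €76,000 − €5,200 = €70,800
  Base: €277,000 − €70,800 = €206,200
  €206,200 × 21% = €43,302

General income tax:
  €12,000 × 13% = €1,560
  €53,000 × 24% = €12,720
  €118,000 × 33% = €38,940
  €25,000 × 40% = €10,000
  → €63,220
  Less childcare facility credit €12,000 → €51,220

€43,302 ≤ €51,220, so no add-on is due.

€0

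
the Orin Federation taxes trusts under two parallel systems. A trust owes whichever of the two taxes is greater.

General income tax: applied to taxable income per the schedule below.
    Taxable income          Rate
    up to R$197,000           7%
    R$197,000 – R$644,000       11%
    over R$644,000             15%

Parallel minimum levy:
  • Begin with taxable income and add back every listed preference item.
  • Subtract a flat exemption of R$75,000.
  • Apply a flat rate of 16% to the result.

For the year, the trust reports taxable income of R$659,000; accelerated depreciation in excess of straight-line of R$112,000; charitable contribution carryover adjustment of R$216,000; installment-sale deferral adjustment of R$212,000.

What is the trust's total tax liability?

R$179,840

Parallel minimum levy:
  Adjusted income: R$659,000 + R$112,000 + R$216,000 + R$212,000 = R$1,199,000
  Less exemption R$75,000 → base R$1,124,000
  R$1,124,000 × 16% = R$179,840

General income tax:
  R$197,000 × 7% = R$13,790
  R$447,000 × 11% = R$49,170
  R$15,000 × 15% = R$2,250
  → R$65,210

R$179,840 > R$65,210, so the parallel minimum levy is the binding amount.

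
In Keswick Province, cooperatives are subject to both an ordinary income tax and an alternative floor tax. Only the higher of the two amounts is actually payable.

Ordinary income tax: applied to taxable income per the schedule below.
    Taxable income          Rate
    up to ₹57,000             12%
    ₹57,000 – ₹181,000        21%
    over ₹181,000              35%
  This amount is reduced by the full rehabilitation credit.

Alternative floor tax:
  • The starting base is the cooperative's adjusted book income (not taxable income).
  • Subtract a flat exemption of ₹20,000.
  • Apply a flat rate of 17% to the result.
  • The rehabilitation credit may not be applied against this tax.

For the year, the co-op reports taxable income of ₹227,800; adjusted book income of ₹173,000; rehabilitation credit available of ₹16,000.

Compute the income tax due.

Ordinary income tax:
  ₹57,000 × 12% = ₹6,840
  ₹124,000 × 21% = ₹26,040
  ₹46,800 × 35% = ₹16,380
  → ₹49,260
  Less rehabilitation credit ₹16,000 → ₹33,260

Alternative floor tax:
  Base (adjusted book income): ₹173,000
  Less exemption ₹20,000 → base ₹153,000
  ₹153,000 × 17% = ₹26,010

₹33,260 > ₹26,010, so the ordinary income tax governs.

₹33,260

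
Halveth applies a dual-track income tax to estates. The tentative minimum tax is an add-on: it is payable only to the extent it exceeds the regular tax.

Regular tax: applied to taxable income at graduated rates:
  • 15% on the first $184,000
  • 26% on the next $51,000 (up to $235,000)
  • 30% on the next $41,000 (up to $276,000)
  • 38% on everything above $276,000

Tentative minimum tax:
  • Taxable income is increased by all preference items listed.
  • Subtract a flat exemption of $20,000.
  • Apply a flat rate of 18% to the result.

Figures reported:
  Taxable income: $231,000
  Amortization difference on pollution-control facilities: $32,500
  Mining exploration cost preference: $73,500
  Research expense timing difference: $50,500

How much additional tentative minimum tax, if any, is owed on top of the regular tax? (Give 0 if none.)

Tentative minimum tax:
  Adjusted income: $231,000 + $32,500 + $73,500 + $50,500 = $387,500
  Less exemption $20,000 → base $367,500
  $367,500 × 18% = $66,150

Regular tax:
  $184,000 × 15% = $27,600
  $47,000 × 26% = $12,220
  → $39,820

Excess of tentative minimum tax over regular tax: $66,150 − $39,820 = $26,330.

$26,330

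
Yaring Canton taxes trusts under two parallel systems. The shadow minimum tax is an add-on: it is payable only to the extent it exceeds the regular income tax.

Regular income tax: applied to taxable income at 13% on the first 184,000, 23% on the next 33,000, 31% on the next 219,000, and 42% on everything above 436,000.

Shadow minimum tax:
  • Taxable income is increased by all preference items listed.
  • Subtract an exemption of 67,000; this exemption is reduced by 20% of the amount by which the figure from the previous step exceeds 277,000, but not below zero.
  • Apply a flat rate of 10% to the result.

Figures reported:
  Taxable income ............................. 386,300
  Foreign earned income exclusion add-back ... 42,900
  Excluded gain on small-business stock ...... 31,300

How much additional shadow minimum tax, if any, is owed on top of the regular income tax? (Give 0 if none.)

Shadow minimum tax:
  Adjusted income: 386,300 + 42,900 + 31,300 = 460,500
  Exemption: 67,000 − 20% × (460,500 − 277,000) = 67,000 − 36,700 = 30,300
  Base: 460,500 − 30,300 = 430,200
  430,200 × 10% = 43,020

Regular income tax:
  184,000 × 13% = 23,920
  33,000 × 23% = 7,590
  169,300 × 31% = 52,483
  → 83,993

43,020 ≤ 83,993, so no add-on is due.

0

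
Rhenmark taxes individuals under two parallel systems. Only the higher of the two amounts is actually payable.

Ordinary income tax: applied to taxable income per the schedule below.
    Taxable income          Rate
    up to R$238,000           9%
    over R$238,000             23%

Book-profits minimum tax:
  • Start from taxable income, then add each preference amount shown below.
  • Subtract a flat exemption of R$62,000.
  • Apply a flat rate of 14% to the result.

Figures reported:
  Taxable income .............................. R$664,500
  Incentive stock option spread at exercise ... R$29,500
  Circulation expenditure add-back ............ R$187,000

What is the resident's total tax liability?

Ordinary income tax:
  R$238,000 × 9% = R$21,420
  R$426,500 × 23% = R$98,095
  → R$119,515

Book-profits minimum tax:
  Adjusted income: R$664,500 + R$29,500 + R$187,000 = R$881,000
  Less exemption R$62,000 → base R$819,000
  R$819,000 × 14% = R$114,660

R$119,515 > R$114,660, so the ordinary income tax governs.

R$119,515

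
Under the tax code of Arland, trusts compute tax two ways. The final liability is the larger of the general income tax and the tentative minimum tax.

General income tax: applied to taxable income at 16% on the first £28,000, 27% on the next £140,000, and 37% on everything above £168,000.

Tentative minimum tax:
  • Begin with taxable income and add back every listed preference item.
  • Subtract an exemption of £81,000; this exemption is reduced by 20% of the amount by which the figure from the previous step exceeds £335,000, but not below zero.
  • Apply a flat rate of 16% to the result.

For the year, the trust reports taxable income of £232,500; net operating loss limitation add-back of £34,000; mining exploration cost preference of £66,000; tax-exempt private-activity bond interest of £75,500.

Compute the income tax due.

£66,145

Tentative minimum tax:
  Adjusted income: £232,500 + £34,000 + £66,000 + £75,500 = £408,000
  Exemption: £81,000 − 20% × (£408,000 − £335,000) = £81,000 − £14,600 = £66,400
  Base: £408,000 − £66,400 = £341,600
  £341,600 × 16% = £54,656

General income tax:
  £28,000 × 16% = £4,480
  £140,000 × 27% = £37,800
  £64,500 × 37% = £23,865
  → £66,145

£66,145 > £54,656, so the general income tax governs.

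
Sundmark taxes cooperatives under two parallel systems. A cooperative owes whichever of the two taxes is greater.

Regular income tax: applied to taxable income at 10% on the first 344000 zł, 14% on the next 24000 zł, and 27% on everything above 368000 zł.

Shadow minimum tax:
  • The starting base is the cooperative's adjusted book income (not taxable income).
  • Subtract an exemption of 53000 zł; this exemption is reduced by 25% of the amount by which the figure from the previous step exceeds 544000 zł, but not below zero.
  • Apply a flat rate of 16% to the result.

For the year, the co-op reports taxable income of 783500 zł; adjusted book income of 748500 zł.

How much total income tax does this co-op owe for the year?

Shadow minimum tax:
  Base (adjusted book income): 748500 zł
  Exemption: 53000 zł − 25% × (748500 zł − 544000 zł) = 53000 zł − 51125 zł = 1875 zł
  Base: 748500 zł − 1875 zł = 746625 zł
  746625 zł × 16% = 119460 zł

Regular income tax:
  344000 zł × 10% = 34400 zł
  24000 zł × 14% = 3360 zł
  415500 zł × 27% = 112185 zł
  → 149945 zł

149945 zł > 119460 zł, so the regular income tax governs.

149945 zł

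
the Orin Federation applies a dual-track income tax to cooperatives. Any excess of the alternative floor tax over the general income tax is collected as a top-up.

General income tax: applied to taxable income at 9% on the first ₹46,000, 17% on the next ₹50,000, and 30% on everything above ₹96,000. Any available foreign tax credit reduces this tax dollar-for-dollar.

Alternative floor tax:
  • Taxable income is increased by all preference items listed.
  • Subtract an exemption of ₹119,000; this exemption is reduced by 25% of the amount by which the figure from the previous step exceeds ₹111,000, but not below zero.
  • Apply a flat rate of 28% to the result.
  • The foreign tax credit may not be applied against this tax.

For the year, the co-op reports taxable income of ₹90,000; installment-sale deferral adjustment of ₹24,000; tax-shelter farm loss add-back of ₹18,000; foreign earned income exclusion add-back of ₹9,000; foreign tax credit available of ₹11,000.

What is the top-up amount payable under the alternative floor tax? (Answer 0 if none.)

₹7,640

Alternative floor tax:
  Adjusted income: ₹90,000 + ₹24,000 + ₹18,000 + ₹9,000 = ₹141,000
  Exemption: ₹119,000 − 25% × (₹141,000 − ₹111,000) = ₹119,000 − ₹7,500 = ₹111,500
  Base: ₹141,000 − ₹111,500 = ₹29,500
  ₹29,500 × 28% = ₹8,260

General income tax:
  ₹46,000 × 9% = ₹4,140
  ₹44,000 × 17% = ₹7,480
  → ₹11,620
  Less foreign tax credit ₹11,000 → ₹620

Excess of alternative floor tax over general income tax: ₹8,260 − ₹620 = ₹7,640.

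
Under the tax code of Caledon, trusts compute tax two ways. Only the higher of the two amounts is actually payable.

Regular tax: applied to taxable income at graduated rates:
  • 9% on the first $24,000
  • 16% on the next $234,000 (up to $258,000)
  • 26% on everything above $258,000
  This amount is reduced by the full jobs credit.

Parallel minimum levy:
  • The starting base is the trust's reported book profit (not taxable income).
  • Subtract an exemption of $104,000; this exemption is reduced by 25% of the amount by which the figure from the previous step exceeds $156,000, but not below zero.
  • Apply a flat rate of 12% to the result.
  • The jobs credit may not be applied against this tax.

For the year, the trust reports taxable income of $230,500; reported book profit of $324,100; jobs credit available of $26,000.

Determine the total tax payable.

$31,455

Parallel minimum levy:
  Base (reported book profit): $324,100
  Exemption: $104,000 − 25% × ($324,100 − $156,000) = $104,000 − $42,025 = $61,975
  Base: $324,100 − $61,975 = $262,125
  $262,125 × 12% = $31,455

Regular tax:
  $24,000 × 9% = $2,160
  $206,500 × 16% = $33,040
  → $35,200
  Less jobs credit $26,000 → $9,200

$31,455 > $9,200, so the parallel minimum levy is the binding amount.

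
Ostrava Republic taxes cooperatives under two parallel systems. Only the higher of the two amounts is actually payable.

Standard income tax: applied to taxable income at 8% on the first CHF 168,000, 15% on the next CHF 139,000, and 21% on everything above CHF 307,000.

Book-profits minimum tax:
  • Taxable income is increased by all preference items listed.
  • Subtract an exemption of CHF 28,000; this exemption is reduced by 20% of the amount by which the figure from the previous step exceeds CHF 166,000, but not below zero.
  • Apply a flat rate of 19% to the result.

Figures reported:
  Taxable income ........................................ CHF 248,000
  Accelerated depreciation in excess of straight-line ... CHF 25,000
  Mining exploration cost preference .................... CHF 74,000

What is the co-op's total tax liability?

CHF 65,930

Standard income tax:
  CHF 168,000 × 8% = CHF 13,440
  CHF 80,000 × 15% = CHF 12,000
  → CHF 25,440

Book-profits minimum tax:
  Adjusted income: CHF 248,000 + CHF 25,000 + CHF 74,000 = CHF 347,000
  Exemption: 20% × (CHF 347,000 − CHF 166,000) = CHF 36,200 ≥ CHF 28,000, so the exemption is fully phased out
  Base: CHF 347,000 − CHF 0 = CHF 347,000
  CHF 347,000 × 19% = CHF 65,930

CHF 65,930 > CHF 25,440, so the book-profits minimum tax is the binding amount.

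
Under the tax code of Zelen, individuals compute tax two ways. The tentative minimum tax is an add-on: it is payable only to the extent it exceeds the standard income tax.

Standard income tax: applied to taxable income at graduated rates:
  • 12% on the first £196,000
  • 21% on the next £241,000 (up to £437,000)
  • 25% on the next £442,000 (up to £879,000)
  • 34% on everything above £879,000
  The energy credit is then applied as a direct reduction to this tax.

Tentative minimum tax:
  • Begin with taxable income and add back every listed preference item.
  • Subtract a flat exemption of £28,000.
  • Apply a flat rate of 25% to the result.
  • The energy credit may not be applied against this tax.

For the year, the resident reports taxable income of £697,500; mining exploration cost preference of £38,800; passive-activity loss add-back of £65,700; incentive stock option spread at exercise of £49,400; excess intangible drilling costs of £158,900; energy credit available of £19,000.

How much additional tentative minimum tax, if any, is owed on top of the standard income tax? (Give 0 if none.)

Tentative minimum tax:
  Adjusted income: £697,500 + £38,800 + £65,700 + £49,400 + £158,900 = £1,010,300
  Less exemption £28,000 → base £982,300
  £982,300 × 25% = £245,575

Standard income tax:
  £196,000 × 12% = £23,520
  £241,000 × 21% = £50,610
  £260,500 × 25% = £65,125
  → £139,255
  Less energy credit £19,000 → £120,255

Excess of tentative minimum tax over standard income tax: £245,575 − £120,255 = £125,320.

£125,320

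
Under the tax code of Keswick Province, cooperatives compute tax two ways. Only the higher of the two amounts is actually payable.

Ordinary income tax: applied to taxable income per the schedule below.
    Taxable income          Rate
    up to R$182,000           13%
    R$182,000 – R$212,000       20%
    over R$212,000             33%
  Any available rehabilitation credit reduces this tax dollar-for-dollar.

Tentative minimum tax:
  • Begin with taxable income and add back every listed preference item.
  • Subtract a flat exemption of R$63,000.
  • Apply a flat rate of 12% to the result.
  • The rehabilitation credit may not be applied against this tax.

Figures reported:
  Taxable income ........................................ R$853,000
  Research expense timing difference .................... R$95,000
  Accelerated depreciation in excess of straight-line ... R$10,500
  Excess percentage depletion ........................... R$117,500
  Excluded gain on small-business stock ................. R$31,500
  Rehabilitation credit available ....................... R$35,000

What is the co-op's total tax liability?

Tentative minimum tax:
  Adjusted income: R$853,000 + R$95,000 + R$10,500 + R$117,500 + R$31,500 = R$1,107,500
  Less exemption R$63,000 → base R$1,044,500
  R$1,044,500 × 12% = R$125,340

Ordinary income tax:
  R$182,000 × 13% = R$23,660
  R$30,000 × 20% = R$6,000
  R$641,000 × 33% = R$211,530
  → R$241,190
  Less rehabilitation credit R$35,000 → R$206,190

R$206,190 > R$125,340, so the ordinary income tax governs.

R$206,190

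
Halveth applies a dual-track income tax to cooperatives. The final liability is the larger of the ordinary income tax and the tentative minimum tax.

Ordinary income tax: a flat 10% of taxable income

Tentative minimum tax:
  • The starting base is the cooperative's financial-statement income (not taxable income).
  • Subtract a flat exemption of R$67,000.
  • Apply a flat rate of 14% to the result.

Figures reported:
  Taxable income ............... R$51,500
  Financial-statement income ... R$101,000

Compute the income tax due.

Ordinary income tax:
  R$51,500 × 10% = R$5,150

Tentative minimum tax:
  Base (financial-statement income): R$101,000
  Less exemption R$67,000 → base R$34,000
  R$34,000 × 14% = R$4,760

R$5,150 > R$4,760, so the ordinary income tax governs.

R$5,150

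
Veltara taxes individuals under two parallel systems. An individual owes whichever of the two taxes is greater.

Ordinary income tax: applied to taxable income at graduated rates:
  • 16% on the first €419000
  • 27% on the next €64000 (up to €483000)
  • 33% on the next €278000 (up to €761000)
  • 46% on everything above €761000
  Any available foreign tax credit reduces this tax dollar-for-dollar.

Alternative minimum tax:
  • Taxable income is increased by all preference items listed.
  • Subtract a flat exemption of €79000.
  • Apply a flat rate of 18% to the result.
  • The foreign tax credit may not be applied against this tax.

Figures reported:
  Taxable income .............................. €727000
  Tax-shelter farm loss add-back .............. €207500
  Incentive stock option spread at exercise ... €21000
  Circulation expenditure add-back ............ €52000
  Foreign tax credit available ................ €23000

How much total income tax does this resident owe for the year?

€167130

Ordinary income tax:
  €419000 × 16% = €67040
  €64000 × 27% = €17280
  €244000 × 33% = €80520
  → €164840
  Less foreign tax credit €23000 → €141840

Alternative minimum tax:
  Adjusted income: €727000 + €207500 + €21000 + €52000 = €1007500
  Less exemption €79000 → base €928500
  €928500 × 18% = €167130

€167130 > €141840, so the alternative minimum tax is the binding amount.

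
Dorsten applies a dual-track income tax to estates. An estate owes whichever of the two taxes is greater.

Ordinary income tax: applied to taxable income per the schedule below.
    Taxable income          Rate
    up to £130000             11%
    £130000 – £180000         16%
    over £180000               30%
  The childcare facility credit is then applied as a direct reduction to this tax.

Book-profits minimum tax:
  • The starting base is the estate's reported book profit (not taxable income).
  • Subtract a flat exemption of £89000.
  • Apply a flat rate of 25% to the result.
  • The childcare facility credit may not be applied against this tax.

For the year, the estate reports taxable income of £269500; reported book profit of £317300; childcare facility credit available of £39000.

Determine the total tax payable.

£57075

Ordinary income tax:
  £130000 × 11% = £14300
  £50000 × 16% = £8000
  £89500 × 30% = £26850
  → £49150
  Less childcare facility credit £39000 → £10150

Book-profits minimum tax:
  Base (reported book profit): £317300
  Less exemption £89000 → base £228300
  £228300 × 25% = £57075

£57075 > £10150, so the book-profits minimum tax is the binding amount.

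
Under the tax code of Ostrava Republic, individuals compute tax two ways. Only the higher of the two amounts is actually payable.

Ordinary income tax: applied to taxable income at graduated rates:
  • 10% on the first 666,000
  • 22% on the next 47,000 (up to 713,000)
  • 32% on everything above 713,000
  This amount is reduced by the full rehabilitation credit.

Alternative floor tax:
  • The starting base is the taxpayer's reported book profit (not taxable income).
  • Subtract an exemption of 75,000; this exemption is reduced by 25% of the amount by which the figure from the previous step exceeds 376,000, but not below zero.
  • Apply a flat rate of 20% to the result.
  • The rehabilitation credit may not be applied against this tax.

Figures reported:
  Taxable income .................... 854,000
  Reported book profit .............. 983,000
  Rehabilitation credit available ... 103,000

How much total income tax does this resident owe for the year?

Alternative floor tax:
  Base (reported book profit): 983,000
  Exemption: 25% × (983,000 − 376,000) = 151,750 ≥ 75,000, so the exemption is fully phased out
  Base: 983,000 − 0 = 983,000
  983,000 × 20% = 196,600

Ordinary income tax:
  666,000 × 10% = 66,600
  47,000 × 22% = 10,340
  141,000 × 32% = 45,120
  → 122,060
  Less rehabilitation credit 103,000 → 19,060

196,600 > 19,060, so the alternative floor tax is the binding amount.

196,600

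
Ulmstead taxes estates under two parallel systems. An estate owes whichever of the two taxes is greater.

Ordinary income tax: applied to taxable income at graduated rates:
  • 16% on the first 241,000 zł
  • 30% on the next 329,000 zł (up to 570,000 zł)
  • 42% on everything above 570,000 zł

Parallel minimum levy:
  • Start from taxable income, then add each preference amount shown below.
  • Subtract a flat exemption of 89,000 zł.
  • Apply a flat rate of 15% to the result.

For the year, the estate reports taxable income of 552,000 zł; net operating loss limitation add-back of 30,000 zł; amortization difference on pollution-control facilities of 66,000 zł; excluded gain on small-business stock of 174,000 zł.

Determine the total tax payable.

Ordinary income tax:
  241,000 zł × 16% = 38,560 zł
  311,000 zł × 30% = 93,300 zł
  → 131,860 zł

Parallel minimum levy:
  Adjusted income: 552,000 zł + 30,000 zł + 66,000 zł + 174,000 zł = 822,000 zł
  Less exemption 89,000 zł → base 733,000 zł
  733,000 zł × 15% = 109,950 zł

131,860 zł > 109,950 zł, so the ordinary income tax governs.

131,860 zł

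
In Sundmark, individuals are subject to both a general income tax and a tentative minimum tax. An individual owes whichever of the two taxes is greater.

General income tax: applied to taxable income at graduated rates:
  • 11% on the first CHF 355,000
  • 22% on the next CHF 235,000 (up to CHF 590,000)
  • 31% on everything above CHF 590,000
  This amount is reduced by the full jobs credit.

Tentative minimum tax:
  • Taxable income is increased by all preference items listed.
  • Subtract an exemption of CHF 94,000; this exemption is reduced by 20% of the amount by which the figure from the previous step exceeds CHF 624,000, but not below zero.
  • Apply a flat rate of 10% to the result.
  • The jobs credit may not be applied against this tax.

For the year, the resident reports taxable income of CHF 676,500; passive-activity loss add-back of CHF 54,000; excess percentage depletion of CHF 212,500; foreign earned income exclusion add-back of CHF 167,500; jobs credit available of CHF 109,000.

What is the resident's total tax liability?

Tentative minimum tax:
  Adjusted income: CHF 676,500 + CHF 54,000 + CHF 212,500 + CHF 167,500 = CHF 1,110,500
  Exemption: 20% × (CHF 1,110,500 − CHF 624,000) = CHF 97,300 ≥ CHF 94,000, so the exemption is fully phased out
  Base: CHF 1,110,500 − CHF 0 = CHF 1,110,500
  CHF 1,110,500 × 10% = CHF 111,050

General income tax:
  CHF 355,000 × 11% = CHF 39,050
  CHF 235,000 × 22% = CHF 51,700
  CHF 86,500 × 31% = CHF 26,815
  → CHF 117,565
  Less jobs credit CHF 109,000 → CHF 8,565

CHF 111,050 > CHF 8,565, so the tentative minimum tax is the binding amount.

CHF 111,050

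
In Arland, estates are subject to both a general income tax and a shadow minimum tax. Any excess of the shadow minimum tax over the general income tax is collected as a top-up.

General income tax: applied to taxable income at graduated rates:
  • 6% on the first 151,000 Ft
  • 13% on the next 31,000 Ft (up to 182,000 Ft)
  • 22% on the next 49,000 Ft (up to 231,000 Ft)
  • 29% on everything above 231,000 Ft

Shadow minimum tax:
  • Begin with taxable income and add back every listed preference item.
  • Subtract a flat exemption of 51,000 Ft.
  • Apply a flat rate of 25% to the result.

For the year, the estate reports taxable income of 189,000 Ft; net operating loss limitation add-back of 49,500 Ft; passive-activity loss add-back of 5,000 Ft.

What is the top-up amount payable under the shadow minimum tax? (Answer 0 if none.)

General income tax:
  151,000 Ft × 6% = 9,060 Ft
  31,000 Ft × 13% = 4,030 Ft
  7,000 Ft × 22% = 1,540 Ft
  → 14,630 Ft

Shadow minimum tax:
  Adjusted income: 189,000 Ft + 49,500 Ft + 5,000 Ft = 243,500 Ft
  Less exemption 51,000 Ft → base 192,500 Ft
  192,500 Ft × 25% = 48,125 Ft

Excess of shadow minimum tax over general income tax: 48,125 Ft − 14,630 Ft = 33,495 Ft.

33,495 Ft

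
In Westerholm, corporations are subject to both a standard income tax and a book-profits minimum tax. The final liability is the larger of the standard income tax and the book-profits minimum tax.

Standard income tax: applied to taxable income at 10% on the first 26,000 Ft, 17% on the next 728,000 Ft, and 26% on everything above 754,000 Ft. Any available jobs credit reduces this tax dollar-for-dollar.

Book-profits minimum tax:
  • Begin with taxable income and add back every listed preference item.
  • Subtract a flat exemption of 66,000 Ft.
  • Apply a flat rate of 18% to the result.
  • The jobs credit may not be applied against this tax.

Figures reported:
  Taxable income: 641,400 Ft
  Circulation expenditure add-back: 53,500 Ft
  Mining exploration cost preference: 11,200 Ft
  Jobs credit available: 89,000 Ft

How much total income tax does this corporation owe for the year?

Book-profits minimum tax:
  Adjusted income: 641,400 Ft + 53,500 Ft + 11,200 Ft = 706,100 Ft
  Less exemption 66,000 Ft → base 640,100 Ft
  640,100 Ft × 18% = 115,218 Ft

Standard income tax:
  26,000 Ft × 10% = 2,600 Ft
  615,400 Ft × 17% = 104,618 Ft
  → 107,218 Ft
  Less jobs credit 89,000 Ft → 18,218 Ft

115,218 Ft > 18,218 Ft, so the book-profits minimum tax is the binding amount.

115,218 Ft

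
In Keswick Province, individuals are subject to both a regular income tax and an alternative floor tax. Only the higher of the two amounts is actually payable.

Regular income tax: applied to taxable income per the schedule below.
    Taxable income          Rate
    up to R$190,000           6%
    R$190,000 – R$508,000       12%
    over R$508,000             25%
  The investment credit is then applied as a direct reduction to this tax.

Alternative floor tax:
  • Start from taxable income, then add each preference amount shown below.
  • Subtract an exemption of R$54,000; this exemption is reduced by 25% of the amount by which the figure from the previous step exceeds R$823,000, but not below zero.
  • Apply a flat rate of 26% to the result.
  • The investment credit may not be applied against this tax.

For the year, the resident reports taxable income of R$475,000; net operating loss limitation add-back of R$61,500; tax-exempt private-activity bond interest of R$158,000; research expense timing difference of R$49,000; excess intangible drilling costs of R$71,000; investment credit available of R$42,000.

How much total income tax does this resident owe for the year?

R$197,730

Alternative floor tax:
  Adjusted income: R$475,000 + R$61,500 + R$158,000 + R$49,000 + R$71,000 = R$814,500
  Exemption: R$814,500 ≤ R$823,000, so full R$54,000 applies
  Base: R$814,500 − R$54,000 = R$760,500
  R$760,500 × 26% = R$197,730

Regular income tax:
  R$190,000 × 6% = R$11,400
  R$285,000 × 12% = R$34,200
  → R$45,600
  Less investment credit R$42,000 → R$3,600

R$197,730 > R$3,600, so the alternative floor tax is the binding amount.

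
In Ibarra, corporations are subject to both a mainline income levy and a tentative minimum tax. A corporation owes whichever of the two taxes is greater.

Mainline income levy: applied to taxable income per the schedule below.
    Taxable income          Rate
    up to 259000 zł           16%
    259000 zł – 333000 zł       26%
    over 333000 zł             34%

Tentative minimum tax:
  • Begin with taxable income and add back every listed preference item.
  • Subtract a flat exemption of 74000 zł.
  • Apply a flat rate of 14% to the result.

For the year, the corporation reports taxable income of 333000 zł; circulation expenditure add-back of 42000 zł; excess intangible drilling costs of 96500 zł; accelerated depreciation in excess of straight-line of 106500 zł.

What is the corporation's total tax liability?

70560 zł

Tentative minimum tax:
  Adjusted income: 333000 zł + 42000 zł + 96500 zł + 106500 zł = 578000 zł
  Less exemption 74000 zł → base 504000 zł
  504000 zł × 14% = 70560 zł

Mainline income levy:
  259000 zł × 16% = 41440 zł
  74000 zł × 26% = 19240 zł
  → 60680 zł

70560 zł > 60680 zł, so the tentative minimum tax is the binding amount.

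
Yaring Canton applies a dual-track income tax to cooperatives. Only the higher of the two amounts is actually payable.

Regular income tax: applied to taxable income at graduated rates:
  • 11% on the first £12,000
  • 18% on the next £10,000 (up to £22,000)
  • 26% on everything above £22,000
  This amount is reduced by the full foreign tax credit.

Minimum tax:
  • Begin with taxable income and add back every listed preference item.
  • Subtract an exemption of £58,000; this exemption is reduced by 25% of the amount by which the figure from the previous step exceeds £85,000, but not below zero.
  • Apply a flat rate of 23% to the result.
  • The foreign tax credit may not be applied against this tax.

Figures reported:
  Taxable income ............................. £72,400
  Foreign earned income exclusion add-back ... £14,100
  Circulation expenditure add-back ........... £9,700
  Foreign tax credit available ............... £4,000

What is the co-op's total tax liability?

£12,224

Minimum tax:
  Adjusted income: £72,400 + £14,100 + £9,700 = £96,200
  Exemption: £58,000 − 25% × (£96,200 − £85,000) = £58,000 − £2,800 = £55,200
  Base: £96,200 − £55,200 = £41,000
  £41,000 × 23% = £9,430

Regular income tax:
  £12,000 × 11% = £1,320
  £10,000 × 18% = £1,800
  £50,400 × 26% = £13,104
  → £16,224
  Less foreign tax credit £4,000 → £12,224

£12,224 > £9,430, so the regular income tax governs.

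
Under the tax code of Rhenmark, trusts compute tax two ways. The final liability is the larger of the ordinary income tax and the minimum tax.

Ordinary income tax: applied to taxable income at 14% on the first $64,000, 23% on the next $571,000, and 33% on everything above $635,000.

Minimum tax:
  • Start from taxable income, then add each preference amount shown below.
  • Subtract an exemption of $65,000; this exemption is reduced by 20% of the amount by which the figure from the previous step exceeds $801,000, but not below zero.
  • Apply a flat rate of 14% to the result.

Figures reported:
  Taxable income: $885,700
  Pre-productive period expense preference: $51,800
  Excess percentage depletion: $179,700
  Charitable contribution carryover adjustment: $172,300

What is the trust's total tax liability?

$223,021

Ordinary income tax:
  $64,000 × 14% = $8,960
  $571,000 × 23% = $131,330
  $250,700 × 33% = $82,731
  → $223,021

Minimum tax:
  Adjusted income: $885,700 + $51,800 + $179,700 + $172,300 = $1,289,500
  Exemption: 20% × ($1,289,500 − $801,000) = $97,700 ≥ $65,000, so the exemption is fully phased out
  Base: $1,289,500 − $0 = $1,289,500
  $1,289,500 × 14% = $180,530

$223,021 > $180,530, so the ordinary income tax governs.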